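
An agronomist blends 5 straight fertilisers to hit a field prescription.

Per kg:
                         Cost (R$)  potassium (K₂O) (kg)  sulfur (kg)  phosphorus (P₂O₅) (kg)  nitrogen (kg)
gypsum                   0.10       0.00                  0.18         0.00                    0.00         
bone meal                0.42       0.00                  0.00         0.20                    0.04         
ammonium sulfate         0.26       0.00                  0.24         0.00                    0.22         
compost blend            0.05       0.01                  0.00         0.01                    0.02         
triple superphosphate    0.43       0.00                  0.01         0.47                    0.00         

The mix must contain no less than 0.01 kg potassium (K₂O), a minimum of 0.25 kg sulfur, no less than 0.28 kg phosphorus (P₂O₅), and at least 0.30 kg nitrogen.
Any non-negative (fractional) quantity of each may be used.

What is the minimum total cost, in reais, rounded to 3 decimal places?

This is a linear program. Let x1 = kg of gypsum, x2 = kg of bone meal, x3 = kg of ammonium sulfate, x4 = kg of compost blend, x5 = kg of triple superphosphate.
Minimise 0.1x1 + 0.42x2 + 0.26x3 + 0.05x4 + 0.43x5 with:
  0.01x4 ≥ 0.01   (potassium (K₂O))
  0.18x1 + 0.24x3 + 0.01x5 ≥ 0.25   (sulfur)
  0.2x2 + 0.01x4 + 0.47x5 ≥ 0.28   (phosphorus (P₂O₅))
  0.04x2 + 0.22x3 + 0.02x4 ≥ 0.3   (nitrogen)
  x1, x2, x3, x4, x5 ≥ 0.
At the optimum only ammonium sulfate, compost blend, triple superphosphate are positive (gypsum, bone meal = 0). There the potassium (K₂O), phosphorus (P₂O₅), nitrogen constraints are tight.
Solving gives x3 = 1.273, x4 = 1, x5 = 0.5745.
Hence cost = 0.26·1.273 + 0.05·1 + 0.43·0.5745 = R$0.62802.

R$0.628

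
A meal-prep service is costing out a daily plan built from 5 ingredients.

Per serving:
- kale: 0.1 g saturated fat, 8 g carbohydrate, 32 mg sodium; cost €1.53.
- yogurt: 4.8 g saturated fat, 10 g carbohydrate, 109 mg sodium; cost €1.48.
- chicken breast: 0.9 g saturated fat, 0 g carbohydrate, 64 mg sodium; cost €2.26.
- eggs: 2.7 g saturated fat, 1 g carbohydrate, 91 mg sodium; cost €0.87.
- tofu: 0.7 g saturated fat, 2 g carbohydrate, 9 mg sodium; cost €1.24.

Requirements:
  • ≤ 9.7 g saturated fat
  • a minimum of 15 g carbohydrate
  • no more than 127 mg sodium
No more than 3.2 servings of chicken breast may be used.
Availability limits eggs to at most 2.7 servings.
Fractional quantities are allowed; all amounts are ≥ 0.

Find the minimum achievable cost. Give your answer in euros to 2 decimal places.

Set it up as a linear program. Let x1 = servings of kale, x2 = servings of yogurt, x3 = servings of chicken breast, x4 = servings of eggs, x5 = servings of tofu.
Minimise 1.53x1 + 1.48x2 + 2.26x3 + 0.87x4 + 1.24x5 s.t.:
  0.1x1 + 4.8x2 + 0.9x3 + 2.7x4 + 0.7x5 ≤ 9.7   (saturated fat)
  8x1 + 10x2 + 1x4 + 2x5 ≥ 15   (carbohydrate)
  32x1 + 109x2 + 64x3 + 91x4 + 9x5 ≤ 127   (sodium)
  x3 ≤ 3.2
  x4 ≤ 2.7
  x1, x2, x3, x4, x5 ≥ 0.
The minimum-cost mix takes nothing from chicken breast, eggs, tofu — only kale, yogurt. Binding constraints: carbohydrate and sodium.
So kale = 0.6612 servings, yogurt = 0.971 servings.
Hence cost = 1.53·0.6612 + 1.48·0.971 = €2.4487.

€2.45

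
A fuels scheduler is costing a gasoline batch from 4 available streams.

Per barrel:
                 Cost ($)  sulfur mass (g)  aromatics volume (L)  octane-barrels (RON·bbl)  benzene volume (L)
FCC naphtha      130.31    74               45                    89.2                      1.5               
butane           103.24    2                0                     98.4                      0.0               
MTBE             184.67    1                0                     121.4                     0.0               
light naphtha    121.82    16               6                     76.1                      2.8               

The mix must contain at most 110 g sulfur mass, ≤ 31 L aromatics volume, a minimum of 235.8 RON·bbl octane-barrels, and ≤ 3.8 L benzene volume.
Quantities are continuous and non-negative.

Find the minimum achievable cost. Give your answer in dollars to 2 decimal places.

Let x1 = barrels of FCC naphtha, x2 = barrels of butane, x3 = barrels of MTBE, x4 = barrels of light naphtha.
Minimise 130.31x1 + 103.24x2 + 184.67x3 + 121.82x4 s.t.:
  74x1 + 2x2 + 1x3 + 16x4 ≤ 110   (sulfur mass)
  45x1 + 6x4 ≤ 31   (aromatics volume)
  89.2x1 + 98.4x2 + 121.4x3 + 76.1x4 ≥ 235.8   (octane-barrels)
  1.5x1 + 2.8x4 ≤ 3.8   (benzene volume)
  x1, x2, x3, x4 ≥ 0.
The minimum-cost mix takes nothing from FCC naphtha, MTBE, light naphtha — only butane. The octane-barrels requirement is met with equality.
Optimal quantities: butane = 2.39634 barrels.
Cost = 103.24·2.39634 = 247.3981.

$247.40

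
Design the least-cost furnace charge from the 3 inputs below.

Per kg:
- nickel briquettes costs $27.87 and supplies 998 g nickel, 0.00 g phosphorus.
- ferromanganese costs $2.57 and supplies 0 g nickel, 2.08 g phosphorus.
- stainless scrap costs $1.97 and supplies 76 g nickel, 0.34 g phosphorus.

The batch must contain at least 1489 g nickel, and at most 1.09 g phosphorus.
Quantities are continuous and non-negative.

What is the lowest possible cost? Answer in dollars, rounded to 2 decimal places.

Let x1 = kg of nickel briquettes, x2 = kg of ferromanganese, x3 = kg of stainless scrap.
Minimize 27.87x1 + 2.57x2 + 1.97x3 subject to:
  998x1 + 76x3 ≥ 1489   (nickel)
  2.08x2 + 0.34x3 ≤ 1.09   (phosphorus)
  x1, x2, x3 ≥ 0.
The optimal basis is {nickel briquettes, stainless scrap}; ferromanganese drops out. Binding constraints: nickel and phosphorus.
That vertex is x1 = 1.2478, x3 = 3.2059.
Total cost: 27.87·1.2478 + 1.97·3.2059 = 41.0918.

$41.09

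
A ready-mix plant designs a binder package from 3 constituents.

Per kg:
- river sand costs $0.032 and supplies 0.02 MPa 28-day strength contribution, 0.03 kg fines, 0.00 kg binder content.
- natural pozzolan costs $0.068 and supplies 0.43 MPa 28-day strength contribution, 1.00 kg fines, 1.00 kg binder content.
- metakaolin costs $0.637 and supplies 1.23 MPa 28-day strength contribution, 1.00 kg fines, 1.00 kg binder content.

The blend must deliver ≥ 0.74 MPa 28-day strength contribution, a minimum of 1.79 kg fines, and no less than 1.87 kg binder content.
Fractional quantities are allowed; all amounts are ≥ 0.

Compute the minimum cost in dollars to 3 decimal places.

This is a linear program. Let x1 = kg of river sand, x2 = kg of natural pozzolan, x3 = kg of metakaolin.
Minimize 0.032x1 + 0.068x2 + 0.637x3 with:
  0.02x1 + 0.43x2 + 1.23x3 ≥ 0.74   (28-day strength contribution)
  0.03x1 + 1x2 + 1x3 ≥ 1.79   (fines)
  1x2 + 1x3 ≥ 1.87   (binder content)
  x1, x2, x3 ≥ 0.
At the optimum only natural pozzolan is positive (river sand, metakaolin = 0). The binder content requirement is met with equality.
Solving gives x2 = 1.87.
Cost = 0.068·1.87 = 0.12716.

$0.127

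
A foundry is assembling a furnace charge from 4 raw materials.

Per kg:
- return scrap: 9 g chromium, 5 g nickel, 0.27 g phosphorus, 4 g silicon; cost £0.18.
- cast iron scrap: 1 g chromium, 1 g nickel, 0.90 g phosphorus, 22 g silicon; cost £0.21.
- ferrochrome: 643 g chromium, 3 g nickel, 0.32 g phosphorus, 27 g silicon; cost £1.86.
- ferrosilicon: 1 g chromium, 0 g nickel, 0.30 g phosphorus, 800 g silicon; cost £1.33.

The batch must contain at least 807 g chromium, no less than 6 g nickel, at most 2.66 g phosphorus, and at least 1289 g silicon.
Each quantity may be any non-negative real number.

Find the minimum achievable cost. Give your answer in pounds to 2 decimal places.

Set it up as a linear program. Let x1 = kg of return scrap, x2 = kg of cast iron scrap, x3 = kg of ferrochrome, x4 = kg of ferrosilicon.
min 0.18x1 + 0.21x2 + 1.86x3 + 1.33x4 s.t.:
  9x1 + 1x2 + 643x3 + 1x4 ≥ 807   (chromium)
  5x1 + 1x2 + 3x3 ≥ 6   (nickel)
  0.27x1 + 0.9x2 + 0.32x3 + 0.3x4 ≤ 2.66   (phosphorus)
  4x1 + 22x2 + 27x3 + 800x4 ≥ 1289   (silicon)
  x1, x2, x3, x4 ≥ 0.
The minimum-cost mix takes nothing from cast iron scrap — only return scrap, ferrochrome, ferrosilicon. Binding constraints: chromium, nickel, silicon.
Optimal quantities: return scrap = 0.4522 kg, ferrochrome = 1.246 kg, ferrosilicon = 1.567 kg.
Total cost: 0.18·0.4522 + 1.86·1.246 + 1.33·1.567 = 4.4831.

£4.48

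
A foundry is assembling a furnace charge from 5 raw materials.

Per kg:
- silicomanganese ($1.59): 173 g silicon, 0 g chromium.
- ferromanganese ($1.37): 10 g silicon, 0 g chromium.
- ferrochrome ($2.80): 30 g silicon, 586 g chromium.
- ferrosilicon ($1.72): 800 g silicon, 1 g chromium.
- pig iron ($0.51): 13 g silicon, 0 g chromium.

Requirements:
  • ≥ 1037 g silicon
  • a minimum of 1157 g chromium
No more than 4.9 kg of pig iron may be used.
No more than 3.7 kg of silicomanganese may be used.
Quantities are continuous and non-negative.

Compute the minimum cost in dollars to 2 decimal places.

Treat it as an LP. Let x1 = kg of silicomanganese, x2 = kg of ferromanganese, x3 = kg of ferrochrome, x4 = kg of ferrosilicon, x5 = kg of pig iron.
Minimize 1.59x1 + 1.37x2 + 2.8x3 + 1.72x4 + 0.51x5 with:
  173x1 + 10x2 + 30x3 + 800x4 + 13x5 ≥ 1037   (silicon)
  586x3 + 1x4 ≥ 1157   (chromium)
  x5 ≤ 4.9
  x1 ≤ 3.7
  x1, x2, x3, x4, x5 ≥ 0.
The optimal basis is {ferrochrome, ferrosilicon}; silicomanganese, ferromanganese, pig iron drop out. There the silicon and chromium constraints are tight.
Solving gives x3 = 1.972, x4 = 1.222.
Objective = 2.8·1.972 + 1.72·1.222 = 7.6234.

$7.62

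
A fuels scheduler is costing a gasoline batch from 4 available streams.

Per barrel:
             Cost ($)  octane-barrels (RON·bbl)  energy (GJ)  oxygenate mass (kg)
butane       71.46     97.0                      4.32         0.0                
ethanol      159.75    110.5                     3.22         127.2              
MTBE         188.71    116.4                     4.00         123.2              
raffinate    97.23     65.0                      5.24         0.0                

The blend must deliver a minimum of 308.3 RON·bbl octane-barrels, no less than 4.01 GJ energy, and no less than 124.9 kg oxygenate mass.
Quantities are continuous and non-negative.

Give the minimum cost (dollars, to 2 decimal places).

Let x1 = barrels of butane, x2 = barrels of ethanol, x3 = barrels of MTBE, x4 = barrels of raffinate.
min 71.46x1 + 159.75x2 + 188.71x3 + 97.23x4 with:
  97x1 + 110.5x2 + 116.4x3 + 65x4 ≥ 308.3   (octane-barrels)
  4.32x1 + 3.22x2 + 4x3 + 5.24x4 ≥ 4.01   (energy)
  127.2x2 + 123.2x3 ≥ 124.9   (oxygenate mass)
  x1, x2, x3, x4 ≥ 0.
The optimal basis is {butane, ethanol}; MTBE, raffinate drop out. Binding constraints: octane-barrels and oxygenate mass.
So butane = 2.05977 barrels, ethanol = 0.981918 barrels.
Total cost: 71.46·2.05977 + 159.75·0.981918 = 304.0526.

$304.05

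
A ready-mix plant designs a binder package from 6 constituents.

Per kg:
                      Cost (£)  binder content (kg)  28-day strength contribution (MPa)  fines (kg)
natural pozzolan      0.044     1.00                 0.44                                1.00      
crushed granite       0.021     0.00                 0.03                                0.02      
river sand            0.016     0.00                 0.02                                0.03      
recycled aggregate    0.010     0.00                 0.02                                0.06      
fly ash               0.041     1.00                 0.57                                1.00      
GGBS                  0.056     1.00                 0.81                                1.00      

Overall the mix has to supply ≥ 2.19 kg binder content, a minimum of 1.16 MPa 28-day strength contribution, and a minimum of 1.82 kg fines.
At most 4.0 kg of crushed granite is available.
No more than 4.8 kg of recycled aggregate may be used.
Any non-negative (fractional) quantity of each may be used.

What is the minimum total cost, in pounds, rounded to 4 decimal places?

Let x1 = kg of natural pozzolan, x2 = kg of crushed granite, x3 = kg of river sand, x4 = kg of recycled aggregate, x5 = kg of fly ash, x6 = kg of GGBS.
Minimise 0.044x1 + 0.021x2 + 0.016x3 + 0.01x4 + 0.041x5 + 0.056x6 subject to:
  1x1 + 1x5 + 1x6 ≥ 2.19   (binder content)
  0.44x1 + 0.03x2 + 0.02x3 + 0.02x4 + 0.57x5 + 0.81x6 ≥ 1.16   (28-day strength contribution)
  1x1 + 0.02x2 + 0.03x3 + 0.06x4 + 1x5 + 1x6 ≥ 1.82   (fines)
  x2 ≤ 4
  x4 ≤ 4.8
  x1, x2, x3, x4, x5, x6 ≥ 0.
The optimal basis is {fly ash}; natural pozzolan, crushed granite, river sand, recycled aggregate, GGBS drop out. The binder content requirement is met with equality.
So fly ash = 2.19 kg.
Hence cost = 0.041·2.19 = £0.089790.

£0.0898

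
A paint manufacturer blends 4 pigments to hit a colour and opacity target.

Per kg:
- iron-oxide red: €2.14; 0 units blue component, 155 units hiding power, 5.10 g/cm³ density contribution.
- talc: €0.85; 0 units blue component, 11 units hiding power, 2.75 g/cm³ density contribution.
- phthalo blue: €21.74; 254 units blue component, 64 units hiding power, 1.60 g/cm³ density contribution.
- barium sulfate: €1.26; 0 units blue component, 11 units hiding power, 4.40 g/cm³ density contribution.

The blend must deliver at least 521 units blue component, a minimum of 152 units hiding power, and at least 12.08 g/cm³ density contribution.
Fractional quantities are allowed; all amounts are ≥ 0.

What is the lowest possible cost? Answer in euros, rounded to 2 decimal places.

€47.11

Treat it as an LP. Let x1 = kg of iron-oxide red, x2 = kg of talc, x3 = kg of phthalo blue, x4 = kg of barium sulfate.
min 2.14x1 + 0.85x2 + 21.74x3 + 1.26x4 s.t.:
  254x3 ≥ 521   (blue component)
  155x1 + 11x2 + 64x3 + 11x4 ≥ 152   (hiding power)
  5.1x1 + 2.75x2 + 1.6x3 + 4.4x4 ≥ 12.08   (density contribution)
  x1, x2, x3, x4 ≥ 0.
The cheapest feasible vertex uses only phthalo blue, barium sulfate; iron-oxide red, talc are not used. The blue component and density contribution requirements are met with equality.
So phthalo blue = 2.051 kg, barium sulfate = 2 kg.
Hence cost = 21.74·2.051 + 1.26·2 = €47.1087.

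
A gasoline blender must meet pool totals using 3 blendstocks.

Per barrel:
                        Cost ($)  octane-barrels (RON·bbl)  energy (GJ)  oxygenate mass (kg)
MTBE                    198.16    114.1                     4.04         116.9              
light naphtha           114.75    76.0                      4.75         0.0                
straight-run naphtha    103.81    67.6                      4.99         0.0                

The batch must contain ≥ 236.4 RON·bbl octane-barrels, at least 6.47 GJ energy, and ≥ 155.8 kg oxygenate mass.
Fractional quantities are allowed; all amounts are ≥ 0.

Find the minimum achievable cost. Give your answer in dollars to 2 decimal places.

$391.43

Treat it as an LP. Let x1 = barrels of MTBE, x2 = barrels of light naphtha, x3 = barrels of straight-run naphtha.
Minimize 198.16x1 + 114.75x2 + 103.81x3 subject to:
  114.1x1 + 76x2 + 67.6x3 ≥ 236.4   (octane-barrels)
  4.04x1 + 4.75x2 + 4.99x3 ≥ 6.47   (energy)
  116.9x1 ≥ 155.8   (oxygenate mass)
  x1, x2, x3 ≥ 0.
At the optimum only MTBE, light naphtha are positive (straight-run naphtha = 0). There the octane-barrels and oxygenate mass constraints are tight.
So MTBE = 1.3328 barrels, light naphtha = 1.1096 barrels.
Cost = 198.16·1.3328 + 114.75·1.1096 = 391.4342.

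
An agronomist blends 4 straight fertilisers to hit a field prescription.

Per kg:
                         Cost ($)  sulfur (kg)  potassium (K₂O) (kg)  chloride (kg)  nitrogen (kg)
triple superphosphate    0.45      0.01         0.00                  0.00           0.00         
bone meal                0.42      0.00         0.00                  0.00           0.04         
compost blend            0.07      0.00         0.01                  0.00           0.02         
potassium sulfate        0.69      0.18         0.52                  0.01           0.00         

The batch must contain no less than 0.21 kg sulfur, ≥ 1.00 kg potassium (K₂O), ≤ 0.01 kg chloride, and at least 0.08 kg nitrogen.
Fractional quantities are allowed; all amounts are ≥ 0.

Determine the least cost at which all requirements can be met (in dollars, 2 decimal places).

$5.40

This is a linear program. Let x1 = kg of triple superphosphate, x2 = kg of bone meal, x3 = kg of compost blend, x4 = kg of potassium sulfate.
Minimize 0.45x1 + 0.42x2 + 0.07x3 + 0.69x4 subject to:
  0.01x1 + 0.18x4 ≥ 0.21   (sulfur)
  0.01x3 + 0.52x4 ≥ 1   (potassium (K₂O))
  0.01x4 ≤ 0.01   (chloride)
  0.04x2 + 0.02x3 ≥ 0.08   (nitrogen)
  x1, x2, x3, x4 ≥ 0.
The optimal basis is {triple superphosphate, compost blend, potassium sulfate}; bone meal drops out. The sulfur, potassium (K₂O), chloride requirements are met with equality.
Optimal quantities: triple superphosphate = 3 kg, compost blend = 48 kg, potassium sulfate = 1 kg.
Objective = 0.45·3 + 0.07·48 + 0.69·1 = 5.4000.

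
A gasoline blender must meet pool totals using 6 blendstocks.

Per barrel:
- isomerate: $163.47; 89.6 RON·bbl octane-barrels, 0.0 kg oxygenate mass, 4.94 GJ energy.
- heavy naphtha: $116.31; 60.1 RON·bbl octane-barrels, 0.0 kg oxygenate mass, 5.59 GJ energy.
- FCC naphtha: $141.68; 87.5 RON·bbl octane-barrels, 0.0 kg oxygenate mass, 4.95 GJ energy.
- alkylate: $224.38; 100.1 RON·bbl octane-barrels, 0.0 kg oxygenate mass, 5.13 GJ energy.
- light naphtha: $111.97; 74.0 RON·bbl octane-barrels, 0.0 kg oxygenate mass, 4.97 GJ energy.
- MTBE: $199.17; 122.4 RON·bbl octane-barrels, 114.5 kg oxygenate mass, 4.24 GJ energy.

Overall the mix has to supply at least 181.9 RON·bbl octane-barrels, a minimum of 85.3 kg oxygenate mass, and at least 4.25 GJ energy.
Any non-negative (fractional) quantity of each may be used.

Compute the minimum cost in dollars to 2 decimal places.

Let x1 = barrels of isomerate, x2 = barrels of heavy naphtha, x3 = barrels of FCC naphtha, x4 = barrels of alkylate, x5 = barrels of light naphtha, x6 = barrels of MTBE.
Minimize 163.47x1 + 116.31x2 + 141.68x3 + 224.38x4 + 111.97x5 + 199.17x6 s.t.:
  89.6x1 + 60.1x2 + 87.5x3 + 100.1x4 + 74x5 + 122.4x6 ≥ 181.9   (octane-barrels)
  114.5x6 ≥ 85.3   (oxygenate mass)
  4.94x1 + 5.59x2 + 4.95x3 + 5.13x4 + 4.97x5 + 4.24x6 ≥ 4.25   (energy)
  x1, x2, x3, x4, x5, x6 ≥ 0.
The cheapest feasible vertex uses only light naphtha, MTBE; isomerate, heavy naphtha, FCC naphtha, alkylate are not used. The octane-barrels and oxygenate mass requirements are met with equality.
That vertex is x5 = 1.2259, x6 = 0.74498.
Objective = 111.97·1.2259 + 199.17·0.74498 = 285.6417.

$285.64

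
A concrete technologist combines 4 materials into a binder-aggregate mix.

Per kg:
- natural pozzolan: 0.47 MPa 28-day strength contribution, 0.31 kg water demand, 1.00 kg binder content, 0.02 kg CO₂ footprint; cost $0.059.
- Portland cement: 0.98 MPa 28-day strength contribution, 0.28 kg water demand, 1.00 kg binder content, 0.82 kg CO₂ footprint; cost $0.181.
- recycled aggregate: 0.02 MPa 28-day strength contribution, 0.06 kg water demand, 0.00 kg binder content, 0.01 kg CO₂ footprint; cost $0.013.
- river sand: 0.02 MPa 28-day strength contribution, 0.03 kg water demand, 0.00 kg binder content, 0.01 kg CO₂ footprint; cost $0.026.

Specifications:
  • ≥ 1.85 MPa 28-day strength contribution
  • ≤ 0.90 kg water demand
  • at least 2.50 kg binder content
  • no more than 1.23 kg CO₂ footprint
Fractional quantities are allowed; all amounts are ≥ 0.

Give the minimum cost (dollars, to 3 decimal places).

Set it up as a linear program. Let x1 = kg of natural pozzolan, x2 = kg of Portland cement, x3 = kg of recycled aggregate, x4 = kg of river sand.
Minimise 0.059x1 + 0.181x2 + 0.013x3 + 0.026x4 s.t.:
  0.47x1 + 0.98x2 + 0.02x3 + 0.02x4 ≥ 1.85   (28-day strength contribution)
  0.31x1 + 0.28x2 + 0.06x3 + 0.03x4 ≤ 0.9   (water demand)
  1x1 + 1x2 ≥ 2.5   (binder content)
  0.02x1 + 0.82x2 + 0.01x3 + 0.01x4 ≤ 1.23   (CO₂ footprint)
  x1, x2, x3, x4 ≥ 0.
The minimum-cost mix takes nothing from recycled aggregate, river sand — only natural pozzolan, Portland cement. Binding constraints: 28-day strength contribution and water demand.
That vertex is x1 = 2.114, x2 = 0.874.
Total cost: 0.059·2.114 + 0.181·0.874 = 0.28292.

$0.283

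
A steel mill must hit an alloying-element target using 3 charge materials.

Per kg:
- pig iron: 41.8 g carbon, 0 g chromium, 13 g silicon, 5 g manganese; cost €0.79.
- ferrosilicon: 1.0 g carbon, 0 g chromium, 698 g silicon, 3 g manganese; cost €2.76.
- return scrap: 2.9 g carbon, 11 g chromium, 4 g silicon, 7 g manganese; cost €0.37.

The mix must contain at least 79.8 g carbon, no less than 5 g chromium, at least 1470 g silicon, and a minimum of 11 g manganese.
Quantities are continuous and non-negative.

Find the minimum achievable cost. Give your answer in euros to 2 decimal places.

This is a linear program. Let x1 = kg of pig iron, x2 = kg of ferrosilicon, x3 = kg of return scrap.
min 0.79x1 + 2.76x2 + 0.37x3 with:
  41.8x1 + 1x2 + 2.9x3 ≥ 79.8   (carbon)
  11x3 ≥ 5   (chromium)
  13x1 + 698x2 + 4x3 ≥ 1470   (silicon)
  5x1 + 3x2 + 7x3 ≥ 11   (manganese)
  x1, x2, x3 ≥ 0.
The optimal mix uses every input. The carbon, chromium, silicon requirements are met with equality.
Optimal quantities: pig iron = 1.828 kg, ferrosilicon = 2.069 kg, return scrap = 0.4545 kg.
Total cost: 0.79·1.828 + 2.76·2.069 + 0.37·0.4545 = 7.3227.

€7.32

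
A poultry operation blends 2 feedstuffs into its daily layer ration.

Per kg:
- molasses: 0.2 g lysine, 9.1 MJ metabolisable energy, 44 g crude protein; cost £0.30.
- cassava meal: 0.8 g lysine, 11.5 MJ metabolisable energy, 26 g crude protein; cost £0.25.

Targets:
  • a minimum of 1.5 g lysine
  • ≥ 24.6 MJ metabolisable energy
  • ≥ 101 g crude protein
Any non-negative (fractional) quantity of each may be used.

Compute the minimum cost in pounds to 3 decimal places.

Let x1 = kg of molasses, x2 = kg of cassava meal.
min 0.3x1 + 0.25x2 s.t.:
  0.2x1 + 0.8x2 ≥ 1.5   (lysine)
  9.1x1 + 11.5x2 ≥ 24.6   (metabolisable energy)
  44x1 + 26x2 ≥ 101   (crude protein)
  x1, x2 ≥ 0.
Both inputs are positive at the optimum. Binding constraints: lysine and crude protein.
Optimal quantities: molasses = 1.393 kg, cassava meal = 1.527 kg.
Cost = 0.3·1.393 + 0.25·1.527 = 0.79965.

£0.800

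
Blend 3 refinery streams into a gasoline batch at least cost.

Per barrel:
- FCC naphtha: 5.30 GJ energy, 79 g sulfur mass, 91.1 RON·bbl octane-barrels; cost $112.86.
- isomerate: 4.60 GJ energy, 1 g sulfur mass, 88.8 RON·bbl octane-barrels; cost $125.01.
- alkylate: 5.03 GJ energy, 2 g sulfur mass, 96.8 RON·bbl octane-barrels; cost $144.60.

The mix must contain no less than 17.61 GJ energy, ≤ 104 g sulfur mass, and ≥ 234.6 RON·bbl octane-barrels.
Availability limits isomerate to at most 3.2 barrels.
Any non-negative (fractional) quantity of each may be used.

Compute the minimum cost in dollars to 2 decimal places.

This is a linear program. Let x1 = barrels of FCC naphtha, x2 = barrels of isomerate, x3 = barrels of alkylate.
Minimise 112.86x1 + 125.01x2 + 144.6x3 subject to:
  5.3x1 + 4.6x2 + 5.03x3 ≥ 17.61   (energy)
  79x1 + 1x2 + 2x3 ≤ 104   (sulfur mass)
  91.1x1 + 88.8x2 + 96.8x3 ≥ 234.6   (octane-barrels)
  x2 ≤ 3.2
  x1, x2, x3 ≥ 0.
The minimum-cost mix takes nothing from alkylate — only FCC naphtha, isomerate. There the energy and sulfur mass constraints are tight.
That vertex is x1 = 1.2868, x2 = 2.3457.
Objective = 112.86·1.2868 + 125.01·2.3457 = 438.4642.

$438.46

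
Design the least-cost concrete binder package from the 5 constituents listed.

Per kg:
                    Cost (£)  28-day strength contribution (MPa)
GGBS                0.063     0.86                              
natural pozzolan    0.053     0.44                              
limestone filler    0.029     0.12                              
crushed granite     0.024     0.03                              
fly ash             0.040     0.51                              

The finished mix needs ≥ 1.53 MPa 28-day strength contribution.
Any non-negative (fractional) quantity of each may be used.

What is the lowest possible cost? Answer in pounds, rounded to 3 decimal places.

£0.112

Set it up as a linear program. Let x1 = kg of GGBS, x2 = kg of natural pozzolan, x3 = kg of limestone filler, x4 = kg of crushed granite, x5 = kg of fly ash.
Minimize 0.063x1 + 0.053x2 + 0.029x3 + 0.024x4 + 0.04x5 subject to:
  0.86x1 + 0.44x2 + 0.12x3 + 0.03x4 + 0.51x5 ≥ 1.53   (28-day strength contribution)
  x1, x2, x3, x4, x5 ≥ 0.
The optimal basis is {GGBS}; natural pozzolan, limestone filler, crushed granite, fly ash drop out. Binding constraint: 28-day strength contribution.
Solving gives x1 = 1.779.
Hence cost = 0.063·1.779 = £0.11208.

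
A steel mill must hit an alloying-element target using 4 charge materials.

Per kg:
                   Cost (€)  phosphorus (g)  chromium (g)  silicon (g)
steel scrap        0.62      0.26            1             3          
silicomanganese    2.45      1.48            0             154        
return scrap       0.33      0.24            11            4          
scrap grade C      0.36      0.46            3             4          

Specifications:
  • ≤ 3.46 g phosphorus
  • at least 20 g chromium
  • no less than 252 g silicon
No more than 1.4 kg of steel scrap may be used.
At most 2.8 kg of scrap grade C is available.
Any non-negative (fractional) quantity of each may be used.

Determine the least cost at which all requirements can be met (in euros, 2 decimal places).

€4.49

This is a linear program. Let x1 = kg of steel scrap, x2 = kg of silicomanganese, x3 = kg of return scrap, x4 = kg of scrap grade C.
Minimise 0.62x1 + 2.45x2 + 0.33x3 + 0.36x4 subject to:
  0.26x1 + 1.48x2 + 0.24x3 + 0.46x4 ≤ 3.46   (phosphorus)
  1x1 + 11x3 + 3x4 ≥ 20   (chromium)
  3x1 + 154x2 + 4x3 + 4x4 ≥ 252   (silicon)
  x1 ≤ 1.4
  x4 ≤ 2.8
  x1, x2, x3, x4 ≥ 0.
The optimal basis is {silicomanganese, return scrap}; steel scrap, scrap grade C drop out. Binding constraints: chromium and silicon.
Optimal quantities: silicomanganese = 1.589 kg, return scrap = 1.818 kg.
Hence cost = 2.45·1.589 + 0.33·1.818 = €4.4930.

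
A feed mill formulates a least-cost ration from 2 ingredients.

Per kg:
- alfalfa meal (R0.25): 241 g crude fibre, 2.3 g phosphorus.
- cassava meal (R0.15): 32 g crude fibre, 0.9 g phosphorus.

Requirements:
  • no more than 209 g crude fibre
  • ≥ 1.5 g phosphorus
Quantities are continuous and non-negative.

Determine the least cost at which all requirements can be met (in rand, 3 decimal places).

Let x1 = kg of alfalfa meal, x2 = kg of cassava meal.
min 0.25x1 + 0.15x2 s.t.:
  241x1 + 32x2 ≤ 209   (crude fibre)
  2.3x1 + 0.9x2 ≥ 1.5   (phosphorus)
  x1, x2 ≥ 0.
The minimum-cost mix takes nothing from cassava meal — only alfalfa meal. There the phosphorus constraint is tight.
That vertex is x1 = 0.6522.
Total cost: 0.25·0.6522 = 0.16305.

R0.163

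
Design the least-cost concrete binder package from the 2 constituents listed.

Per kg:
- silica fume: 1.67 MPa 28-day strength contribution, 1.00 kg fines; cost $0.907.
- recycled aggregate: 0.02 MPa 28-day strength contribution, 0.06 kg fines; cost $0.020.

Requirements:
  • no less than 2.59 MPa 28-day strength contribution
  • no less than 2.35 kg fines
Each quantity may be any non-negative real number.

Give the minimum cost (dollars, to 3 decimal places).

$1.559

Let x1 = kg of silica fume, x2 = kg of recycled aggregate.
Minimize 0.907x1 + 0.02x2 with:
  1.67x1 + 0.02x2 ≥ 2.59   (28-day strength contribution)
  1x1 + 0.06x2 ≥ 2.35   (fines)
  x1, x2 ≥ 0.
Both inputs are positive at the optimum. There the 28-day strength contribution and fines constraints are tight.
Solving gives x1 = 1.352, x2 = 16.64.
Objective = 0.907·1.352 + 0.02·16.64 = 1.55906.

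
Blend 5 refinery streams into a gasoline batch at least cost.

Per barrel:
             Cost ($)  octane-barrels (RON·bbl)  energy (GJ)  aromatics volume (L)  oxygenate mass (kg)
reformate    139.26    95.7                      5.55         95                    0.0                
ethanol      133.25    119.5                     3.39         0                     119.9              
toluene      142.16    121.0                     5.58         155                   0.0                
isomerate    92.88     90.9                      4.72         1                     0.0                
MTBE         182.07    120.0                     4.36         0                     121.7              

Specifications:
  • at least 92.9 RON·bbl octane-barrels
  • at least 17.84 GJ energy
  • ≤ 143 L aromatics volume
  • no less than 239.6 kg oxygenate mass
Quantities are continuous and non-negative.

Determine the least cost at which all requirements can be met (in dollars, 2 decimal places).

$484.03

Let x1 = barrels of reformate, x2 = barrels of ethanol, x3 = barrels of toluene, x4 = barrels of isomerate, x5 = barrels of MTBE.
min 139.26x1 + 133.25x2 + 142.16x3 + 92.88x4 + 182.07x5 with:
  95.7x1 + 119.5x2 + 121x3 + 90.9x4 + 120x5 ≥ 92.9   (octane-barrels)
  5.55x1 + 3.39x2 + 5.58x3 + 4.72x4 + 4.36x5 ≥ 17.84   (energy)
  95x1 + 155x3 + 1x4 ≤ 143   (aromatics volume)
  119.9x2 + 121.7x5 ≥ 239.6   (oxygenate mass)
  x1, x2, x3, x4, x5 ≥ 0.
The cheapest feasible vertex uses only ethanol, isomerate; reformate, toluene, MTBE are not used. The energy and oxygenate mass requirements are met with equality.
So ethanol = 1.99833 barrels, isomerate = 2.34442 barrels.
Cost = 133.25·1.99833 + 92.88·2.34442 = 484.0272.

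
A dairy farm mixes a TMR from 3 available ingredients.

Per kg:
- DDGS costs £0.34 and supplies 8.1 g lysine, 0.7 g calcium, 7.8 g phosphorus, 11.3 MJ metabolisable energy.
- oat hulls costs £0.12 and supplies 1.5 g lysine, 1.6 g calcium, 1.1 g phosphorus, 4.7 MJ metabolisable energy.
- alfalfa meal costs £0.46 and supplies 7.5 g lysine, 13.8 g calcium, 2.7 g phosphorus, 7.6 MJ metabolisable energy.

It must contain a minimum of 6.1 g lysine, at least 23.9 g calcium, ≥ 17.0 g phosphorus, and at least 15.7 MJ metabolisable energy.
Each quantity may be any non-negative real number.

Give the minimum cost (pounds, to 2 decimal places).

£1.31

This is a linear program. Let x1 = kg of DDGS, x2 = kg of oat hulls, x3 = kg of alfalfa meal.
Minimise 0.34x1 + 0.12x2 + 0.46x3 s.t.:
  8.1x1 + 1.5x2 + 7.5x3 ≥ 6.1   (lysine)
  0.7x1 + 1.6x2 + 13.8x3 ≥ 23.9   (calcium)
  7.8x1 + 1.1x2 + 2.7x3 ≥ 17   (phosphorus)
  11.3x1 + 4.7x2 + 7.6x3 ≥ 15.7   (metabolisable energy)
  x1, x2, x3 ≥ 0.
The minimum-cost mix takes nothing from oat hulls — only DDGS, alfalfa meal. The calcium and phosphorus requirements are met with equality.
That vertex is x1 = 1.608, x3 = 1.65.
Objective = 0.34·1.608 + 0.46·1.65 = 1.3057.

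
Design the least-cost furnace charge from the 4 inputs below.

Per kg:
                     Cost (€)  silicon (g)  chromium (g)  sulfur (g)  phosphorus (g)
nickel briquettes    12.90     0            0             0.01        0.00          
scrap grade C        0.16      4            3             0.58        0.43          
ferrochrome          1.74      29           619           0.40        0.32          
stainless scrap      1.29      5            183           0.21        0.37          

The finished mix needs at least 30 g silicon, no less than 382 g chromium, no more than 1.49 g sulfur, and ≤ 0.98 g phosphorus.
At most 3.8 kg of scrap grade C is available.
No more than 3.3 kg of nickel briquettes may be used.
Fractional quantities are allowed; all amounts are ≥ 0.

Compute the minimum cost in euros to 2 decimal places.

€1.67

This is a linear program. Let x1 = kg of nickel briquettes, x2 = kg of scrap grade C, x3 = kg of ferrochrome, x4 = kg of stainless scrap.
Minimize 12.9x1 + 0.16x2 + 1.74x3 + 1.29x4 with:
  4x2 + 29x3 + 5x4 ≥ 30   (silicon)
  3x2 + 619x3 + 183x4 ≥ 382   (chromium)
  0.01x1 + 0.58x2 + 0.4x3 + 0.21x4 ≤ 1.49   (sulfur)
  0.43x2 + 0.32x3 + 0.37x4 ≤ 0.98   (phosphorus)
  x2 ≤ 3.8
  x1 ≤ 3.3
  x1, x2, x3, x4 ≥ 0.
The minimum-cost mix takes nothing from nickel briquettes, stainless scrap — only scrap grade C, ferrochrome. Binding constraints: silicon and phosphorus.
Solving gives x2 = 1.682, x3 = 0.8025.
Total cost: 0.16·1.682 + 1.74·0.8025 = 1.6655.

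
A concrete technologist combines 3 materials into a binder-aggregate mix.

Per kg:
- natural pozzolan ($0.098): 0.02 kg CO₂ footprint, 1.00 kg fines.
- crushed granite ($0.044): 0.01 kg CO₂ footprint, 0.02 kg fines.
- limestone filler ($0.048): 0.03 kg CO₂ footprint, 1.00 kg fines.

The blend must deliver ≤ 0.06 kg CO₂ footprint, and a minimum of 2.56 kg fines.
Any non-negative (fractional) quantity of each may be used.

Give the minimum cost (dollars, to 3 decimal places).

Let x1 = kg of natural pozzolan, x2 = kg of crushed granite, x3 = kg of limestone filler.
min 0.098x1 + 0.044x2 + 0.048x3 with:
  0.02x1 + 0.01x2 + 0.03x3 ≤ 0.06   (CO₂ footprint)
  1x1 + 0.02x2 + 1x3 ≥ 2.56   (fines)
  x1, x2, x3 ≥ 0.
The optimal basis is {natural pozzolan, limestone filler}; crushed granite drops out. Binding constraints: CO₂ footprint and fines.
So natural pozzolan = 1.68 kg, limestone filler = 0.88 kg.
Total cost: 0.098·1.68 + 0.048·0.88 = 0.20688.

$0.207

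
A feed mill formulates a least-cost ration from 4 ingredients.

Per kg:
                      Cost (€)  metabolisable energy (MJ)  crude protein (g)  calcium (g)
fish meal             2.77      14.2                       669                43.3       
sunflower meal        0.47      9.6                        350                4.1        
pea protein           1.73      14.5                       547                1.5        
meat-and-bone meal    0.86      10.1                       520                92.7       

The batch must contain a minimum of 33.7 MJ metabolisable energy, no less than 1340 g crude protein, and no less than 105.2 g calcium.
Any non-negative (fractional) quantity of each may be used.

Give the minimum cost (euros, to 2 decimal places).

Let x1 = kg of fish meal, x2 = kg of sunflower meal, x3 = kg of pea protein, x4 = kg of meat-and-bone meal.
Minimise 2.77x1 + 0.47x2 + 1.73x3 + 0.86x4 with:
  14.2x1 + 9.6x2 + 14.5x3 + 10.1x4 ≥ 33.7   (metabolisable energy)
  669x1 + 350x2 + 547x3 + 520x4 ≥ 1340   (crude protein)
  43.3x1 + 4.1x2 + 1.5x3 + 92.7x4 ≥ 105.2   (calcium)
  x1, x2, x3, x4 ≥ 0.
At the optimum only sunflower meal, meat-and-bone meal are positive (fish meal, pea protein = 0). There the metabolisable energy and calcium constraints are tight.
So sunflower meal = 2.43 kg, meat-and-bone meal = 1.027 kg.
Objective = 0.47·2.43 + 0.86·1.027 = 2.0253.

€2.03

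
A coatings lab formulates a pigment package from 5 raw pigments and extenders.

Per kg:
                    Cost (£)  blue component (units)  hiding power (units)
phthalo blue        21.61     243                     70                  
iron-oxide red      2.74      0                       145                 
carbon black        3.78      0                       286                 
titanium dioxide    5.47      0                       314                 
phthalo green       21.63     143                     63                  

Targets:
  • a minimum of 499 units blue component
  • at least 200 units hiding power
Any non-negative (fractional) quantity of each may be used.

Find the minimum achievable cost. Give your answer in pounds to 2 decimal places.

£45.12

This is a linear program. Let x1 = kg of phthalo blue, x2 = kg of iron-oxide red, x3 = kg of carbon black, x4 = kg of titanium dioxide, x5 = kg of phthalo green.
Minimise 21.61x1 + 2.74x2 + 3.78x3 + 5.47x4 + 21.63x5 s.t.:
  243x1 + 143x5 ≥ 499   (blue component)
  70x1 + 145x2 + 286x3 + 314x4 + 63x5 ≥ 200   (hiding power)
  x1, x2, x3, x4, x5 ≥ 0.
The cheapest feasible vertex uses only phthalo blue, carbon black; iron-oxide red, titanium dioxide, phthalo green are not used. The blue component and hiding power requirements are met with equality.
Solving gives x1 = 2.0535, x3 = 0.1967.
Total cost: 21.61·2.0535 + 3.78·0.1967 = 45.1197.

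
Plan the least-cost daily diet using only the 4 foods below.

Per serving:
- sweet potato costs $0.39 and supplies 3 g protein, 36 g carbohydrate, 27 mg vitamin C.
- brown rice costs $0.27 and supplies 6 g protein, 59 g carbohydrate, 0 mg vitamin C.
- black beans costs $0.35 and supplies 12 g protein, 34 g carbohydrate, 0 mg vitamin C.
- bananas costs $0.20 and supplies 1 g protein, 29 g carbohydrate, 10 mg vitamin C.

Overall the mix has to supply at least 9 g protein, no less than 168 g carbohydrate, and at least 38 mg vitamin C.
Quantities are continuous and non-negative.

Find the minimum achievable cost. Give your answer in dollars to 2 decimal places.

$1.02

This is a linear program. Let x1 = servings of sweet potato, x2 = servings of brown rice, x3 = servings of black beans, x4 = servings of bananas.
min 0.39x1 + 0.27x2 + 0.35x3 + 0.2x4 subject to:
  3x1 + 6x2 + 12x3 + 1x4 ≥ 9   (protein)
  36x1 + 59x2 + 34x3 + 29x4 ≥ 168   (carbohydrate)
  27x1 + 10x4 ≥ 38   (vitamin C)
  x1, x2, x3, x4 ≥ 0.
The optimal basis is {brown rice, bananas}; sweet potato, black beans drop out. Binding constraints: carbohydrate and vitamin C.
So brown rice = 0.9797 servings, bananas = 3.8 servings.
Objective = 0.27·0.9797 + 0.2·3.8 = 1.0245.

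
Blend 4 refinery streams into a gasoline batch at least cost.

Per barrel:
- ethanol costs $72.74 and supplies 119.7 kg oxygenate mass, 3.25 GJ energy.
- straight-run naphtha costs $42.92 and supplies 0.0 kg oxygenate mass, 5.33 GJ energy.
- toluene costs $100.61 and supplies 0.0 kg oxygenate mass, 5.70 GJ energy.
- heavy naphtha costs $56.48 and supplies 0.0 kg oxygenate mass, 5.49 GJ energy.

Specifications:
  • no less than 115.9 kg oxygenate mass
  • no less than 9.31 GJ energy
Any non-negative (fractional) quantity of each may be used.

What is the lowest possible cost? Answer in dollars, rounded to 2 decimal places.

$120.06

Let x1 = barrels of ethanol, x2 = barrels of straight-run naphtha, x3 = barrels of toluene, x4 = barrels of heavy naphtha.
Minimize 72.74x1 + 42.92x2 + 100.61x3 + 56.48x4 with:
  119.7x1 ≥ 115.9   (oxygenate mass)
  3.25x1 + 5.33x2 + 5.7x3 + 5.49x4 ≥ 9.31   (energy)
  x1, x2, x3, x4 ≥ 0.
The minimum-cost mix takes nothing from toluene, heavy naphtha — only ethanol, straight-run naphtha. There the oxygenate mass and energy constraints are tight.
So ethanol = 0.96825 barrels, straight-run naphtha = 1.1563 barrels.
Total cost: 72.74·0.96825 + 42.92·1.1563 = 120.0589.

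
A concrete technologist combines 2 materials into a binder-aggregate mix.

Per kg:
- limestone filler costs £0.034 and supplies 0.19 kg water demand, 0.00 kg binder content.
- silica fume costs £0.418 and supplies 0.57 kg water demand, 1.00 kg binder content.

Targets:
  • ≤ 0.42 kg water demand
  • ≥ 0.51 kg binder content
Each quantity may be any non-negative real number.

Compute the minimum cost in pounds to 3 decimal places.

This is a linear program. Let x1 = kg of limestone filler, x2 = kg of silica fume.
min 0.034x1 + 0.418x2 with:
  0.19x1 + 0.57x2 ≤ 0.42   (water demand)
  1x2 ≥ 0.51   (binder content)
  x1, x2 ≥ 0.
The optimal basis is {silica fume}; limestone filler drops out. There the binder content constraint is tight.
Solving gives x2 = 0.51.
Total cost: 0.418·0.51 = 0.21318.

£0.213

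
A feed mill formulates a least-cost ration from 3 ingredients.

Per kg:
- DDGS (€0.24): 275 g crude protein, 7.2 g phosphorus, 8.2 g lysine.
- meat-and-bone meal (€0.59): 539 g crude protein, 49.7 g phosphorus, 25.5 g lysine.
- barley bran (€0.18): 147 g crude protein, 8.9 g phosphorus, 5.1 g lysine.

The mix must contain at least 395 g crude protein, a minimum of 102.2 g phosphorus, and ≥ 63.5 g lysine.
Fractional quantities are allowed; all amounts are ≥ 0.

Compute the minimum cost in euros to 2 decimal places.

€1.47

Treat it as an LP. Let x1 = kg of DDGS, x2 = kg of meat-and-bone meal, x3 = kg of barley bran.
Minimize 0.24x1 + 0.59x2 + 0.18x3 subject to:
  275x1 + 539x2 + 147x3 ≥ 395   (crude protein)
  7.2x1 + 49.7x2 + 8.9x3 ≥ 102.2   (phosphorus)
  8.2x1 + 25.5x2 + 5.1x3 ≥ 63.5   (lysine)
  x1, x2, x3 ≥ 0.
At the optimum only meat-and-bone meal is positive (DDGS, barley bran = 0). There the lysine constraint is tight.
So meat-and-bone meal = 2.49 kg.
Hence cost = 0.59·2.49 = €1.4691.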